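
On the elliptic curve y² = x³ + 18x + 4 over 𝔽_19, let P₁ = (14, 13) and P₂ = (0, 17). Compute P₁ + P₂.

(14, 13) + (0, 17). λ = (17 - 13)/(0 - 14) ≡ 4/5 mod 19. 5⁻¹ ≡ 4 (mod 19) since 5·4 = 20 ≡ 1, so λ ≡ 16.
  x = λ² - 14 - 0 = 256 - 14 ≡ 14; y = λ·(14 - 14) - 13 ≡ 6. → (14, 6)

(14, 6)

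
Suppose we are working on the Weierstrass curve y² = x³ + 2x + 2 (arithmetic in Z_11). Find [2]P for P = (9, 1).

(9, 10)

tangent at (9, 1): λ = (3·9² + 2)/(2·1) ≡ 3/2. 2⁻¹ ≡ 6 (mod 11), so λ ≡ 3·6 ≡ 7.
  x = λ² - 9 - 9 = 49 - 18 ≡ 9; y = λ·(9 - 9) - 1 ≡ 10. → (9, 10)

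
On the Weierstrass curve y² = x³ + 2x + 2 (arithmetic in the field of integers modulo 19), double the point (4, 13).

(12, 14)

tangent at (4, 13): λ = (3·4² + 2)/(2·13) ≡ 12/7. 7⁻¹ ≡ 11 (mod 19), so λ ≡ 12·11 ≡ 18.
  x = λ² - 4 - 4 = 324 - 8 ≡ 12; y = λ·(4 - 12) - 13 ≡ 14. → (12, 14)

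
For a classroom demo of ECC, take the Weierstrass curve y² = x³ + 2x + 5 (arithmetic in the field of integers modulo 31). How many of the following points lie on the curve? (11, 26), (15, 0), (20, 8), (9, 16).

(11, 26): 26² ≡ 25, rhs ≡ 25 → on.
(15, 0): 0² ≡ 0, rhs ≡ 0 → on.
(20, 8): 8² ≡ 2, rhs ≡ 16 → off.
(9, 16): 16² ≡ 8, rhs ≡ 8 → on.

3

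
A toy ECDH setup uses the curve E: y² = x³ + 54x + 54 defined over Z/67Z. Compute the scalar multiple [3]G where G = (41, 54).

Repeated addition: build up to 3G.
2G: tangent at (41, 54): λ = (3·41² + 54)/(2·54) ≡ 5/41. 41⁻¹ ≡ 18 (mod 67) since 41·18 = 738 ≡ 1, so λ ≡ 5·18 ≡ 23.
  x = λ² - 41 - 41 = 529 - 82 ≡ 45; y = λ·(41 - 45) - 54 ≡ 55. → (45, 55)
3G: (45, 55) + (41, 54). λ = (54 - 55)/(41 - 45) ≡ 66/63 mod 67. 63⁻¹ ≡ 50 (mod 67) since 63·50 = 3150 ≡ 1, so λ ≡ 17.
  x = λ² - 45 - 41 = 289 - 86 ≡ 2; y = λ·(45 - 2) - 55 ≡ 6. → (2, 6)

(2, 6)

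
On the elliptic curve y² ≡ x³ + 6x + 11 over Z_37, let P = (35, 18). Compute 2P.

(32, 2)

tangent at (35, 18): λ = (3·35² + 6)/(2·18) ≡ 18/36. 36⁻¹ ≡ 36 (mod 37), so λ ≡ 18·36 ≡ 19.
  x = λ² - 35 - 35 = 361 - 70 ≡ 32; y = λ·(35 - 32) - 18 ≡ 2. → (32, 2)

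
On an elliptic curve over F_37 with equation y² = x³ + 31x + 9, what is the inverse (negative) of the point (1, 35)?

(1, 2)

-(1, 35) = (1, -35 mod 37) = (1, 2).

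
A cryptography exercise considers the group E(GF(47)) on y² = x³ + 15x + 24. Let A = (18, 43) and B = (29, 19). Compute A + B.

(37, 7)

(18, 43) + (29, 19). λ = (19 - 43)/(29 - 18) ≡ 23/11 mod 47. 11⁻¹ ≡ 30 (mod 47), so λ ≡ 32.
  x = λ² - 18 - 29 = 1024 - 47 ≡ 37; y = λ·(18 - 37) - 43 ≡ 7. → (37, 7)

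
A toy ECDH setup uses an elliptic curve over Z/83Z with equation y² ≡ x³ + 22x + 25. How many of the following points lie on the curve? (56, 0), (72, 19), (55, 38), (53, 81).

4

(56, 0): 0² ≡ 0, rhs ≡ 0 → on.
(72, 19): 19² ≡ 29, rhs ≡ 29 → on.
(55, 38): 38² ≡ 33, rhs ≡ 33 → on.
(53, 81): 81² ≡ 4, rhs ≡ 4 → on.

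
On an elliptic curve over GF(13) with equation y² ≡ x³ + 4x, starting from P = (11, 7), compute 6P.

(0, 0)

Repeated addition: build up to 6P.
2P: tangent at (11, 7): λ = (3·11² + 4)/(2·7) ≡ 3/1. 1⁻¹ ≡ 1 (mod 13) since 1·1 = 1 ≡ 1, so λ ≡ 3·1 ≡ 3.
  x = λ² - 11 - 11 = 9 - 22 ≡ 0; y = λ·(11 - 0) - 7 ≡ 0. → (0, 0)
3P: (0, 0) + (11, 7). λ = (7 - 0)/(11 - 0) ≡ 7/11 mod 13. 11⁻¹ ≡ 6 (mod 13), so λ ≡ 3.
  x = λ² - 0 - 11 = 9 - 11 ≡ 11; y = λ·(0 - 11) - 0 ≡ 6. → (11, 6)
4P: (11, 6) + (11, 7): same x and y₁ ≡ -y₂, so the sum is the point at infinity.
5P: the point at infinity + (11, 7) = (11, 7) (identity).
6P: tangent at (11, 7): λ = (3·11² + 4)/(2·7) ≡ 3/1. 1⁻¹ ≡ 1 (mod 13) since 1·1 = 1 ≡ 1, so λ ≡ 3·1 ≡ 3.
  x = λ² - 11 - 11 = 9 - 22 ≡ 0; y = λ·(11 - 0) - 7 ≡ 0. → (0, 0)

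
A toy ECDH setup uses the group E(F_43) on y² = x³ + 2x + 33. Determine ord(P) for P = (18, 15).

2P: tangent at (18, 15): λ = (3·18² + 2)/(2·15) ≡ 28/30. 30⁻¹ ≡ 33 (mod 43), so λ ≡ 28·33 ≡ 21.
  x = λ² - 18 - 18 = 441 - 36 ≡ 18; y = λ·(18 - 18) - 15 ≡ 28. → (18, 28)
3P: (18, 28) + (18, 15): same x and y₁ ≡ -y₂, so the sum is O.
3P = O, so the order is 3.

3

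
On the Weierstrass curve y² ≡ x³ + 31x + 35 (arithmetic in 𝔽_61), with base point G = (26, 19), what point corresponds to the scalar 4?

Double-and-add on 4 = (100)₂. Start with G = (26, 19) for the leading 1-bit.
double: tangent at (26, 19): λ = (3·26² + 31)/(2·19) ≡ 46/38. 38⁻¹ ≡ 53 (mod 61), so λ ≡ 46·53 ≡ 59.
  x = λ² - 26 - 26 = 3481 - 52 ≡ 13; y = λ·(26 - 13) - 19 ≡ 16. → (13, 16)
double: tangent at (13, 16): λ = (3·13² + 31)/(2·16) ≡ 50/32. 32⁻¹ ≡ 21 (mod 61), so λ ≡ 50·21 ≡ 13.
  x = λ² - 13 - 13 = 169 - 26 ≡ 21; y = λ·(13 - 21) - 16 ≡ 2. → (21, 2)

(21, 2)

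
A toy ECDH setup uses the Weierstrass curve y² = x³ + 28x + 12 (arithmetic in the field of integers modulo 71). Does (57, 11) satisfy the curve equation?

y² = 11² ≡ 50; x³ + 28x + 12 = 186801 ≡ 0 (mod 71). 50 ≠ 0.

no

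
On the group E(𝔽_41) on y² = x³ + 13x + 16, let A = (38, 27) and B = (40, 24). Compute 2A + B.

First 2A:
Repeated addition: build up to 2A.
2A: tangent at (38, 27): λ = (3·38² + 13)/(2·27) ≡ 40/13. 13⁻¹ ≡ 19 (mod 41), so λ ≡ 40·19 ≡ 22.
  x = λ² - 38 - 38 = 484 - 76 ≡ 39; y = λ·(38 - 39) - 27 ≡ 33. → (39, 33)
2A = (39, 33).
Finally 2A + B:
(39, 33) + (40, 24). λ = (24 - 33)/(40 - 39) ≡ 32/1 mod 41. 1⁻¹ ≡ 1 (mod 41) since 1·1 = 1 ≡ 1, so λ ≡ 32.
  x = λ² - 39 - 40 = 1024 - 79 ≡ 2; y = λ·(39 - 2) - 33 ≡ 3. → (2, 3)

(2, 3)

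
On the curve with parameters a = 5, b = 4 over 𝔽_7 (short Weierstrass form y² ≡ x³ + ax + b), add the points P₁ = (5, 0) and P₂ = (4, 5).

(5, 0) + (4, 5). λ = (5 - 0)/(4 - 5) ≡ 5/6 mod 7. 6⁻¹ ≡ 6 (mod 7), so λ ≡ 2.
  x = λ² - 5 - 4 = 4 - 9 ≡ 2; y = λ·(5 - 2) - 0 ≡ 6. → (2, 6)

(2, 6)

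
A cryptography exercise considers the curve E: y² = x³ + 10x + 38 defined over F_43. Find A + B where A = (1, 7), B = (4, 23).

(33, 23)

(1, 7) + (4, 23). λ = (23 - 7)/(4 - 1) ≡ 16/3 mod 43. 3⁻¹ ≡ 29 (mod 43), so λ ≡ 34.
  x = λ² - 1 - 4 = 1156 - 5 ≡ 33; y = λ·(1 - 33) - 7 ≡ 23. → (33, 23)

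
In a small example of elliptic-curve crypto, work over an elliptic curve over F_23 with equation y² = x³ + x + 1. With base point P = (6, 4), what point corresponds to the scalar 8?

Double-and-add on 8 = (1000)₂. Start with P = (6, 4) for the leading 1-bit.
double: tangent at (6, 4): λ = (3·6² + 1)/(2·4) ≡ 17/8. 8⁻¹ ≡ 3 (mod 23), so λ ≡ 17·3 ≡ 5.
  x = λ² - 6 - 6 = 25 - 12 ≡ 13; y = λ·(6 - 13) - 4 ≡ 7. → (13, 7)
double: tangent at (13, 7): λ = (3·13² + 1)/(2·7) ≡ 2/14. 14⁻¹ ≡ 5 (mod 23), so λ ≡ 2·5 ≡ 10.
  x = λ² - 13 - 13 = 100 - 26 ≡ 5; y = λ·(13 - 5) - 7 ≡ 4. → (5, 4)
double: tangent at (5, 4): λ = (3·5² + 1)/(2·4) ≡ 7/8. 8⁻¹ ≡ 3 (mod 23) since 8·3 = 24 ≡ 1, so λ ≡ 7·3 ≡ 21.
  x = λ² - 5 - 5 = 441 - 10 ≡ 17; y = λ·(5 - 17) - 4 ≡ 20. → (17, 20)

(17, 20)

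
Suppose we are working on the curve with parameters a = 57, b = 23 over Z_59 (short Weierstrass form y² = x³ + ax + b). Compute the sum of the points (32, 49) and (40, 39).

(32, 49) + (40, 39). λ = (39 - 49)/(40 - 32) ≡ 49/8 mod 59. 8⁻¹ ≡ 37 (mod 59), so λ ≡ 43.
  x = λ² - 32 - 40 = 1849 - 72 ≡ 7; y = λ·(32 - 7) - 49 ≡ 23. → (7, 23)

(7, 23)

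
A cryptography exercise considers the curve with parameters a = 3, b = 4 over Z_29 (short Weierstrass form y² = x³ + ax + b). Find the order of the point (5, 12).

7

2P: tangent at (5, 12): λ = (3·5² + 3)/(2·12) ≡ 20/24. 24⁻¹ ≡ 23 (mod 29), so λ ≡ 20·23 ≡ 25.
  x = λ² - 5 - 5 = 625 - 10 ≡ 6; y = λ·(5 - 6) - 12 ≡ 21. → (6, 21)
3P: (6, 21) + (5, 12). λ = (12 - 21)/(5 - 6) ≡ 20/28 mod 29. 28⁻¹ ≡ 28 (mod 29) since 28·28 = 784 ≡ 1, so λ ≡ 9.
  x = λ² - 6 - 5 = 81 - 11 ≡ 12; y = λ·(6 - 12) - 21 ≡ 12. → (12, 12)
4P: (12, 12) + (5, 12). λ = (12 - 12)/(5 - 12) ≡ 0/22 mod 29. 22⁻¹ ≡ 4 (mod 29), so λ ≡ 0.
  x = λ² - 12 - 5 = 0 - 17 ≡ 12; y = λ·(12 - 12) - 12 ≡ 17. → (12, 17)
5P: (12, 17) + (5, 12). λ = (12 - 17)/(5 - 12) ≡ 24/22 mod 29. 22⁻¹ ≡ 4 (mod 29) since 22·4 = 88 ≡ 1, so λ ≡ 9.
  x = λ² - 12 - 5 = 81 - 17 ≡ 6; y = λ·(12 - 6) - 17 ≡ 8. → (6, 8)
6P: (6, 8) + (5, 12). λ = (12 - 8)/(5 - 6) ≡ 4/28 mod 29. 28⁻¹ ≡ 28 (mod 29), so λ ≡ 25.
  x = λ² - 6 - 5 = 625 - 11 ≡ 5; y = λ·(6 - 5) - 8 ≡ 17. → (5, 17)
7P: (5, 17) + (5, 12): same x and y₁ ≡ -y₂, so the sum is 𝒪.
7P = 𝒪, so the order is 7.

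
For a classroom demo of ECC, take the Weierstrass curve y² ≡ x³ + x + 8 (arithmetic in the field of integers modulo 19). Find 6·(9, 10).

O

Write P = (9, 10).
Repeated addition: build up to 6P.
2P: tangent at (9, 10): λ = (3·9² + 1)/(2·10) ≡ 16/1. 1⁻¹ ≡ 1 (mod 19) since 1·1 = 1 ≡ 1, so λ ≡ 16·1 ≡ 16.
  x = λ² - 9 - 9 = 256 - 18 ≡ 10; y = λ·(9 - 10) - 10 ≡ 12. → (10, 12)
3P: (10, 12) + (9, 10). λ = (10 - 12)/(9 - 10) ≡ 17/18 mod 19. 18⁻¹ ≡ 18 (mod 19) since 18·18 = 324 ≡ 1, so λ ≡ 2.
  x = λ² - 10 - 9 = 4 - 19 ≡ 4; y = λ·(10 - 4) - 12 ≡ 0. → (4, 0)
4P: (4, 0) + (9, 10). λ = (10 - 0)/(9 - 4) ≡ 10/5 mod 19. 5⁻¹ ≡ 4 (mod 19) since 5·4 = 20 ≡ 1, so λ ≡ 2.
  x = λ² - 4 - 9 = 4 - 13 ≡ 10; y = λ·(4 - 10) - 0 ≡ 7. → (10, 7)
5P: (10, 7) + (9, 10). λ = (10 - 7)/(9 - 10) ≡ 3/18 mod 19. 18⁻¹ ≡ 18 (mod 19) since 18·18 = 324 ≡ 1, so λ ≡ 16.
  x = λ² - 10 - 9 = 256 - 19 ≡ 9; y = λ·(10 - 9) - 7 ≡ 9. → (9, 9)
6P: (9, 9) + (9, 10): same x and y₁ ≡ -y₂, so the sum is the point at infinity.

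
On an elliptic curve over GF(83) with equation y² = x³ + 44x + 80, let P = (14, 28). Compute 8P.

Double-and-add on 8 = (1000)₂. Start with P = (14, 28) for the leading 1-bit.
double: tangent at (14, 28): λ = (3·14² + 44)/(2·28) ≡ 51/56. 56⁻¹ ≡ 43 (mod 83), so λ ≡ 51·43 ≡ 35.
  x = λ² - 14 - 14 = 1225 - 28 ≡ 35; y = λ·(14 - 35) - 28 ≡ 67. → (35, 67)
double: tangent at (35, 67): λ = (3·35² + 44)/(2·67) ≡ 67/51. 51⁻¹ ≡ 70 (mod 83) since 51·70 = 3570 ≡ 1, so λ ≡ 67·70 ≡ 42.
  x = λ² - 35 - 35 = 1764 - 70 ≡ 34; y = λ·(35 - 34) - 67 ≡ 58. → (34, 58)
double: tangent at (34, 58): λ = (3·34² + 44)/(2·58) ≡ 26/33. 33⁻¹ ≡ 78 (mod 83) since 33·78 = 2574 ≡ 1, so λ ≡ 26·78 ≡ 36.
  x = λ² - 34 - 34 = 1296 - 68 ≡ 66; y = λ·(34 - 66) - 58 ≡ 35. → (66, 35)

(66, 35)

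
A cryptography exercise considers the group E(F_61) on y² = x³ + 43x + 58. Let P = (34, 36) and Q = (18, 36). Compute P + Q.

(9, 25)

(34, 36) + (18, 36). λ = (36 - 36)/(18 - 34) ≡ 0/45 mod 61. 45⁻¹ ≡ 19 (mod 61) since 45·19 = 855 ≡ 1, so λ ≡ 0.
  x = λ² - 34 - 18 = 0 - 52 ≡ 9; y = λ·(34 - 9) - 36 ≡ 25. → (9, 25)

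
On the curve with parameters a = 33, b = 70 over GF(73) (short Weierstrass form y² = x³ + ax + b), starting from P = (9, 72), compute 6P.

Double-and-add on 6 = (110)₂. Start with P = (9, 72) for the leading 1-bit.
double: tangent at (9, 72): λ = (3·9² + 33)/(2·72) ≡ 57/71. 71⁻¹ ≡ 36 (mod 73), so λ ≡ 57·36 ≡ 8.
  x = λ² - 9 - 9 = 64 - 18 ≡ 46; y = λ·(9 - 46) - 72 ≡ 70. → (46, 70)
add P: (46, 70) + (9, 72). λ = (72 - 70)/(9 - 46) ≡ 2/36 mod 73. 36⁻¹ ≡ 71 (mod 73) since 36·71 = 2556 ≡ 1, so λ ≡ 69.
  x = λ² - 46 - 9 = 4761 - 55 ≡ 34; y = λ·(46 - 34) - 70 ≡ 28. → (34, 28)
double: tangent at (34, 28): λ = (3·34² + 33)/(2·28) ≡ 70/56. 56⁻¹ ≡ 30 (mod 73) since 56·30 = 1680 ≡ 1, so λ ≡ 70·30 ≡ 56.
  x = λ² - 34 - 34 = 3136 - 68 ≡ 2; y = λ·(34 - 2) - 28 ≡ 12. → (2, 12)

(2, 12)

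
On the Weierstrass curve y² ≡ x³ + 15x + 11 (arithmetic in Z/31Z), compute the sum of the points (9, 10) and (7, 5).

(9, 10) + (7, 5). λ = (5 - 10)/(7 - 9) ≡ 26/29 mod 31. 29⁻¹ ≡ 15 (mod 31), so λ ≡ 18.
  x = λ² - 9 - 7 = 324 - 16 ≡ 29; y = λ·(9 - 29) - 10 ≡ 2. → (29, 2)

(29, 2)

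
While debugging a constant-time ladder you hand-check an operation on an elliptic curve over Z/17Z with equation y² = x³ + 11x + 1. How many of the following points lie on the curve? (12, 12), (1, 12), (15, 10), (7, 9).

2

(12, 12): 12² ≡ 8, rhs ≡ 8 → on.
(1, 12): 12² ≡ 8, rhs ≡ 13 → off.
(15, 10): 10² ≡ 15, rhs ≡ 5 → off.
(7, 9): 9² ≡ 13, rhs ≡ 13 → on.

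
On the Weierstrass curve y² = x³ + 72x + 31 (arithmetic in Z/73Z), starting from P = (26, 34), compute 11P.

Double-and-add on 11 = (1011)₂. Start with P = (26, 34) for the leading 1-bit.
double: tangent at (26, 34): λ = (3·26² + 72)/(2·34) ≡ 56/68. 68⁻¹ ≡ 29 (mod 73), so λ ≡ 56·29 ≡ 18.
  x = λ² - 26 - 26 = 324 - 52 ≡ 53; y = λ·(26 - 53) - 34 ≡ 64. → (53, 64)
double: tangent at (53, 64): λ = (3·53² + 72)/(2·64) ≡ 31/55. 55⁻¹ ≡ 4 (mod 73), so λ ≡ 31·4 ≡ 51.
  x = λ² - 53 - 53 = 2601 - 106 ≡ 13; y = λ·(53 - 13) - 64 ≡ 5. → (13, 5)
add P: (13, 5) + (26, 34). λ = (34 - 5)/(26 - 13) ≡ 29/13 mod 73. 13⁻¹ ≡ 45 (mod 73), so λ ≡ 64.
  x = λ² - 13 - 26 = 4096 - 39 ≡ 42; y = λ·(13 - 42) - 5 ≡ 37. → (42, 37)
double: tangent at (42, 37): λ = (3·42² + 72)/(2·37) ≡ 35/1. 1⁻¹ ≡ 1 (mod 73), so λ ≡ 35·1 ≡ 35.
  x = λ² - 42 - 42 = 1225 - 84 ≡ 46; y = λ·(42 - 46) - 37 ≡ 42. → (46, 42)
add P: (46, 42) + (26, 34). λ = (34 - 42)/(26 - 46) ≡ 65/53 mod 73. 53⁻¹ ≡ 62 (mod 73), so λ ≡ 15.
  x = λ² - 46 - 26 = 225 - 72 ≡ 7; y = λ·(46 - 7) - 42 ≡ 32. → (7, 32)

(7, 32)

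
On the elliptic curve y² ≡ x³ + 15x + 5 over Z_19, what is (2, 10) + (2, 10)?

tangent at (2, 10): λ = (3·2² + 15)/(2·10) ≡ 8/1. 1⁻¹ ≡ 1 (mod 19), so λ ≡ 8·1 ≡ 8.
  x = λ² - 2 - 2 = 64 - 4 ≡ 3; y = λ·(2 - 3) - 10 ≡ 1. → (3, 1)

(3, 1)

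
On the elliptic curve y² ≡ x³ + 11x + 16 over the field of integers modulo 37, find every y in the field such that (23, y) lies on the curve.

x³ + 11x + 16 = 12436 ≡ 4 (mod 37).
Square roots of 4 mod 37: 2 and 35 (since 2² = 4 ≡ 4).

2, 35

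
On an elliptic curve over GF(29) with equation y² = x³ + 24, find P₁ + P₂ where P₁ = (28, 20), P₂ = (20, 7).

(28, 20) + (20, 7). λ = (7 - 20)/(20 - 28) ≡ 16/21 mod 29. 21⁻¹ ≡ 18 (mod 29) since 21·18 = 378 ≡ 1, so λ ≡ 27.
  x = λ² - 28 - 20 = 729 - 48 ≡ 14; y = λ·(28 - 14) - 20 ≡ 10. → (14, 10)

(14, 10)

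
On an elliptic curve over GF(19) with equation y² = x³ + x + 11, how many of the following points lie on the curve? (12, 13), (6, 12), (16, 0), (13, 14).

(12, 13): 13² ≡ 17, rhs ≡ 3 → off.
(6, 12): 12² ≡ 11, rhs ≡ 5 → off.
(16, 0): 0² ≡ 0, rhs ≡ 0 → on.
(13, 14): 14² ≡ 6, rhs ≡ 17 → off.

1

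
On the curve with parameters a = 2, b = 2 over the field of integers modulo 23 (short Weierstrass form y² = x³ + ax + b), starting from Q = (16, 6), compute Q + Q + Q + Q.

Repeated addition: build up to 4Q.
2Q: tangent at (16, 6): λ = (3·16² + 2)/(2·6) ≡ 11/12. 12⁻¹ ≡ 2 (mod 23), so λ ≡ 11·2 ≡ 22.
  x = λ² - 16 - 16 = 484 - 32 ≡ 15; y = λ·(16 - 15) - 6 ≡ 16. → (15, 16)
3Q: (15, 16) + (16, 6). λ = (6 - 16)/(16 - 15) ≡ 13/1 mod 23. 1⁻¹ ≡ 1 (mod 23) since 1·1 = 1 ≡ 1, so λ ≡ 13.
  x = λ² - 15 - 16 = 169 - 31 ≡ 0; y = λ·(15 - 0) - 16 ≡ 18. → (0, 18)
4Q: (0, 18) + (16, 6). λ = (6 - 18)/(16 - 0) ≡ 11/16 mod 23. 16⁻¹ ≡ 13 (mod 23), so λ ≡ 5.
  x = λ² - 0 - 16 = 25 - 16 ≡ 9; y = λ·(0 - 9) - 18 ≡ 6. → (9, 6)

(9, 6)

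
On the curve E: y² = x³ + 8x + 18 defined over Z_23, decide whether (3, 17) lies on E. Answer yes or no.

y² = 17² ≡ 13; x³ + 8x + 18 = 69 ≡ 0 (mod 23). 13 ≠ 0.

no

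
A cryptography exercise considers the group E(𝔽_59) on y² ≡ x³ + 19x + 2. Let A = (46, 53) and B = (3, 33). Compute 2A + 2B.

(56, 6)

First 2A:
Repeated addition: build up to 2A.
2A: tangent at (46, 53): λ = (3·46² + 19)/(2·53) ≡ 54/47. 47⁻¹ ≡ 54 (mod 59) since 47·54 = 2538 ≡ 1, so λ ≡ 54·54 ≡ 25.
  x = λ² - 46 - 46 = 625 - 92 ≡ 2; y = λ·(46 - 2) - 53 ≡ 44. → (2, 44)
2A = (2, 44).
Next 2B:
Repeated addition: build up to 2B.
2B: tangent at (3, 33): λ = (3·3² + 19)/(2·33) ≡ 46/7. 7⁻¹ ≡ 17 (mod 59) since 7·17 = 119 ≡ 1, so λ ≡ 46·17 ≡ 15.
  x = λ² - 3 - 3 = 225 - 6 ≡ 42; y = λ·(3 - 42) - 33 ≡ 31. → (42, 31)
2B = (42, 31).
Finally 2A + 2B:
(2, 44) + (42, 31). λ = (31 - 44)/(42 - 2) ≡ 46/40 mod 59. 40⁻¹ ≡ 31 (mod 59), so λ ≡ 10.
  x = λ² - 2 - 42 = 100 - 44 ≡ 56; y = λ·(2 - 56) - 44 ≡ 6. → (56, 6)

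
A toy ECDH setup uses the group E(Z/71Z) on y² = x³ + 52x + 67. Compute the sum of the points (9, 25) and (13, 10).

(9, 25) + (13, 10). λ = (10 - 25)/(13 - 9) ≡ 56/4 mod 71. 4⁻¹ ≡ 18 (mod 71), so λ ≡ 14.
  x = λ² - 9 - 13 = 196 - 22 ≡ 32; y = λ·(9 - 32) - 25 ≡ 8. → (32, 8)

(32, 8)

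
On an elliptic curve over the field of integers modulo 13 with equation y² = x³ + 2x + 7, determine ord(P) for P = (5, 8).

2P: tangent at (5, 8): λ = (3·5² + 2)/(2·8) ≡ 12/3. 3⁻¹ ≡ 9 (mod 13), so λ ≡ 12·9 ≡ 4.
  x = λ² - 5 - 5 = 16 - 10 ≡ 6; y = λ·(5 - 6) - 8 ≡ 1. → (6, 1)
3P: (6, 1) + (5, 8). λ = (8 - 1)/(5 - 6) ≡ 7/12 mod 13. 12⁻¹ ≡ 12 (mod 13), so λ ≡ 6.
  x = λ² - 6 - 5 = 36 - 11 ≡ 12; y = λ·(6 - 12) - 1 ≡ 2. → (12, 2)
4P: (12, 2) + (5, 8). λ = (8 - 2)/(5 - 12) ≡ 6/6 mod 13. 6⁻¹ ≡ 11 (mod 13), so λ ≡ 1.
  x = λ² - 12 - 5 = 1 - 17 ≡ 10; y = λ·(12 - 10) - 2 ≡ 0. → (10, 0)
5P: (10, 0) + (5, 8). λ = (8 - 0)/(5 - 10) ≡ 8/8 mod 13. 8⁻¹ ≡ 5 (mod 13), so λ ≡ 1.
  x = λ² - 10 - 5 = 1 - 15 ≡ 12; y = λ·(10 - 12) - 0 ≡ 11. → (12, 11)
6P: (12, 11) + (5, 8). λ = (8 - 11)/(5 - 12) ≡ 10/6 mod 13. 6⁻¹ ≡ 11 (mod 13), so λ ≡ 6.
  x = λ² - 12 - 5 = 36 - 17 ≡ 6; y = λ·(12 - 6) - 11 ≡ 12. → (6, 12)
7P: (6, 12) + (5, 8). λ = (8 - 12)/(5 - 6) ≡ 9/12 mod 13. 12⁻¹ ≡ 12 (mod 13), so λ ≡ 4.
  x = λ² - 6 - 5 = 16 - 11 ≡ 5; y = λ·(6 - 5) - 12 ≡ 5. → (5, 5)
8P: (5, 5) + (5, 8): same x and y₁ ≡ -y₂, so the sum is O.
8P = O, so the order is 8.

8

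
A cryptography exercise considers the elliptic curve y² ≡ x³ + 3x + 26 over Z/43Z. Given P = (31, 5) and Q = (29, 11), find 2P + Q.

First 2P:
Repeated addition: build up to 2P.
2P: tangent at (31, 5): λ = (3·31² + 3)/(2·5) ≡ 5/10. 10⁻¹ ≡ 13 (mod 43), so λ ≡ 5·13 ≡ 22.
  x = λ² - 31 - 31 = 484 - 62 ≡ 35; y = λ·(31 - 35) - 5 ≡ 36. → (35, 36)
2P = (35, 36).
Finally 2P + Q:
(35, 36) + (29, 11). λ = (11 - 36)/(29 - 35) ≡ 18/37 mod 43. 37⁻¹ ≡ 7 (mod 43) since 37·7 = 259 ≡ 1, so λ ≡ 40.
  x = λ² - 35 - 29 = 1600 - 64 ≡ 31; y = λ·(35 - 31) - 36 ≡ 38. → (31, 38)

(31, 38)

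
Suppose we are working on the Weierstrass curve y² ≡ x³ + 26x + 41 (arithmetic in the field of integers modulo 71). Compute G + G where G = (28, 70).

tangent at (28, 70): λ = (3·28² + 26)/(2·70) ≡ 35/69. 69⁻¹ ≡ 35 (mod 71) since 69·35 = 2415 ≡ 1, so λ ≡ 35·35 ≡ 18.
  x = λ² - 28 - 28 = 324 - 56 ≡ 55; y = λ·(28 - 55) - 70 ≡ 12. → (55, 12)

(55, 12)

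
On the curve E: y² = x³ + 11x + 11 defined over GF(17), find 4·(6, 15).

Write Q = (6, 15).
Double-and-add on 4 = (100)₂. Start with Q = (6, 15) for the leading 1-bit.
double: tangent at (6, 15): λ = (3·6² + 11)/(2·15) ≡ 0/13. 13⁻¹ ≡ 4 (mod 17), so λ ≡ 0·4 ≡ 0.
  x = λ² - 6 - 6 = 0 - 12 ≡ 5; y = λ·(6 - 5) - 15 ≡ 2. → (5, 2)
double: tangent at (5, 2): λ = (3·5² + 11)/(2·2) ≡ 1/4. 4⁻¹ ≡ 13 (mod 17), so λ ≡ 1·13 ≡ 13.
  x = λ² - 5 - 5 = 169 - 10 ≡ 6; y = λ·(5 - 6) - 2 ≡ 2. → (6, 2)

(6, 2)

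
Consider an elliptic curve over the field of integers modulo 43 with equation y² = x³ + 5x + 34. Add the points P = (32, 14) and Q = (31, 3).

(32, 14) + (31, 3). λ = (3 - 14)/(31 - 32) ≡ 32/42 mod 43. 42⁻¹ ≡ 42 (mod 43) since 42·42 = 1764 ≡ 1, so λ ≡ 11.
  x = λ² - 32 - 31 = 121 - 63 ≡ 15; y = λ·(32 - 15) - 14 ≡ 1. → (15, 1)

(15, 1)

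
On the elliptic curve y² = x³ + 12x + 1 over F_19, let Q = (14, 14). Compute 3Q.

(11, 1)

Repeated addition: build up to 3Q.
2Q: tangent at (14, 14): λ = (3·14² + 12)/(2·14) ≡ 11/9. 9⁻¹ ≡ 17 (mod 19) since 9·17 = 153 ≡ 1, so λ ≡ 11·17 ≡ 16.
  x = λ² - 14 - 14 = 256 - 28 ≡ 0; y = λ·(14 - 0) - 14 ≡ 1. → (0, 1)
3Q: (0, 1) + (14, 14). λ = (14 - 1)/(14 - 0) ≡ 13/14 mod 19. 14⁻¹ ≡ 15 (mod 19), so λ ≡ 5.
  x = λ² - 0 - 14 = 25 - 14 ≡ 11; y = λ·(0 - 11) - 1 ≡ 1. → (11, 1)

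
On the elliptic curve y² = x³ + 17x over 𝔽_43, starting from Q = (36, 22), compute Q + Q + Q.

(10, 40)

Repeated addition: build up to 3Q.
2Q: tangent at (36, 22): λ = (3·36² + 17)/(2·22) ≡ 35/1. 1⁻¹ ≡ 1 (mod 43) since 1·1 = 1 ≡ 1, so λ ≡ 35·1 ≡ 35.
  x = λ² - 36 - 36 = 1225 - 72 ≡ 35; y = λ·(36 - 35) - 22 ≡ 13. → (35, 13)
3Q: (35, 13) + (36, 22). λ = (22 - 13)/(36 - 35) ≡ 9/1 mod 43. 1⁻¹ ≡ 1 (mod 43), so λ ≡ 9.
  x = λ² - 35 - 36 = 81 - 71 ≡ 10; y = λ·(35 - 10) - 13 ≡ 40. → (10, 40)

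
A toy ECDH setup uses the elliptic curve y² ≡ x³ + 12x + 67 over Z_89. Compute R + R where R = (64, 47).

(6, 55)

tangent at (64, 47): λ = (3·64² + 12)/(2·47) ≡ 18/5. 5⁻¹ ≡ 18 (mod 89) since 5·18 = 90 ≡ 1, so λ ≡ 18·18 ≡ 57.
  x = λ² - 64 - 64 = 3249 - 128 ≡ 6; y = λ·(64 - 6) - 47 ≡ 55. → (6, 55)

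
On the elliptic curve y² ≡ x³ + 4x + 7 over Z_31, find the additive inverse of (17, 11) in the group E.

(17, 20)

-(17, 11) = (17, -11 mod 31) = (17, 20).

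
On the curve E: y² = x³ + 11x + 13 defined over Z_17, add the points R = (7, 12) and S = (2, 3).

(16, 16)

(7, 12) + (2, 3). λ = (3 - 12)/(2 - 7) ≡ 8/12 mod 17. 12⁻¹ ≡ 10 (mod 17) since 12·10 = 120 ≡ 1, so λ ≡ 12.
  x = λ² - 7 - 2 = 144 - 9 ≡ 16; y = λ·(7 - 16) - 12 ≡ 16. → (16, 16)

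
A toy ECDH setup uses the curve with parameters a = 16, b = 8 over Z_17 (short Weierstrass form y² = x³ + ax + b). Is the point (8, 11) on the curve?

y² = 11² ≡ 2; x³ + 16x + 8 = 648 ≡ 2 (mod 17). 2 = 2.

yes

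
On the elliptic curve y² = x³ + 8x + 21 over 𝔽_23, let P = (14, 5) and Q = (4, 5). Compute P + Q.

(5, 18)

(14, 5) + (4, 5). λ = (5 - 5)/(4 - 14) ≡ 0/13 mod 23. 13⁻¹ ≡ 16 (mod 23), so λ ≡ 0.
  x = λ² - 14 - 4 = 0 - 18 ≡ 5; y = λ·(14 - 5) - 5 ≡ 18. → (5, 18)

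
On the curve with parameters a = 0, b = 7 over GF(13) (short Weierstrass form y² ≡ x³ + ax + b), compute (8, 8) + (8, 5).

The two points share x = 8 and their y-coordinates satisfy 8 + 5 ≡ 0 (mod 13), so they are inverses. Their sum is ∞.

O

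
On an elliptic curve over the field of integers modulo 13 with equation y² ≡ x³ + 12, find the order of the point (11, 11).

6

2P: tangent at (11, 11): λ = (3·11² + 0)/(2·11) ≡ 12/9. 9⁻¹ ≡ 3 (mod 13) since 9·3 = 27 ≡ 1, so λ ≡ 12·3 ≡ 10.
  x = λ² - 11 - 11 = 100 - 22 ≡ 0; y = λ·(11 - 0) - 11 ≡ 8. → (0, 8)
3P: (0, 8) + (11, 11). λ = (11 - 8)/(11 - 0) ≡ 3/11 mod 13. 11⁻¹ ≡ 6 (mod 13) since 11·6 = 66 ≡ 1, so λ ≡ 5.
  x = λ² - 0 - 11 = 25 - 11 ≡ 1; y = λ·(0 - 1) - 8 ≡ 0. → (1, 0)
4P: (1, 0) + (11, 11). λ = (11 - 0)/(11 - 1) ≡ 11/10 mod 13. 10⁻¹ ≡ 4 (mod 13) since 10·4 = 40 ≡ 1, so λ ≡ 5.
  x = λ² - 1 - 11 = 25 - 12 ≡ 0; y = λ·(1 - 0) - 0 ≡ 5. → (0, 5)
5P: (0, 5) + (11, 11). λ = (11 - 5)/(11 - 0) ≡ 6/11 mod 13. 11⁻¹ ≡ 6 (mod 13) since 11·6 = 66 ≡ 1, so λ ≡ 10.
  x = λ² - 0 - 11 = 100 - 11 ≡ 11; y = λ·(0 - 11) - 5 ≡ 2. → (11, 2)
6P: (11, 2) + (11, 11): same x and y₁ ≡ -y₂, so the sum is the point at infinity.
6P = the point at infinity, so the order is 6.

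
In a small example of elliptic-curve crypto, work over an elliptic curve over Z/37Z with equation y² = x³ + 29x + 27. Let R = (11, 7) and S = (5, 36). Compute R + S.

(11, 7) + (5, 36). λ = (36 - 7)/(5 - 11) ≡ 29/31 mod 37. 31⁻¹ ≡ 6 (mod 37) since 31·6 = 186 ≡ 1, so λ ≡ 26.
  x = λ² - 11 - 5 = 676 - 16 ≡ 31; y = λ·(11 - 31) - 7 ≡ 28. → (31, 28)

(31, 28)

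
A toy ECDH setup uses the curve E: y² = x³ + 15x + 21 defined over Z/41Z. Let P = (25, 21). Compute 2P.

tangent at (25, 21): λ = (3·25² + 15)/(2·21) ≡ 4/1. 1⁻¹ ≡ 1 (mod 41), so λ ≡ 4·1 ≡ 4.
  x = λ² - 25 - 25 = 16 - 50 ≡ 7; y = λ·(25 - 7) - 21 ≡ 10. → (7, 10)

(7, 10)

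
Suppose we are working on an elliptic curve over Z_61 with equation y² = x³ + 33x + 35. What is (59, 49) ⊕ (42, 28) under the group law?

(43, 21)

(59, 49) + (42, 28). λ = (28 - 49)/(42 - 59) ≡ 40/44 mod 61. 44⁻¹ ≡ 43 (mod 61), so λ ≡ 12.
  x = λ² - 59 - 42 = 144 - 101 ≡ 43; y = λ·(59 - 43) - 49 ≡ 21. → (43, 21)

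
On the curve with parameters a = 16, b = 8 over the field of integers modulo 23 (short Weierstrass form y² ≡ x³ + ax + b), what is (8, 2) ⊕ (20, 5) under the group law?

(8, 21)

(8, 2) + (20, 5). λ = (5 - 2)/(20 - 8) ≡ 3/12 mod 23. 12⁻¹ ≡ 2 (mod 23), so λ ≡ 6.
  x = λ² - 8 - 20 = 36 - 28 ≡ 8; y = λ·(8 - 8) - 2 ≡ 21. → (8, 21)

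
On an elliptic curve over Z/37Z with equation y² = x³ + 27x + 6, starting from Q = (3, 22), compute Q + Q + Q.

Repeated addition: build up to 3Q.
2Q: tangent at (3, 22): λ = (3·3² + 27)/(2·22) ≡ 17/7. 7⁻¹ ≡ 16 (mod 37), so λ ≡ 17·16 ≡ 13.
  x = λ² - 3 - 3 = 169 - 6 ≡ 15; y = λ·(3 - 15) - 22 ≡ 7. → (15, 7)
3Q: (15, 7) + (3, 22). λ = (22 - 7)/(3 - 15) ≡ 15/25 mod 37. 25⁻¹ ≡ 3 (mod 37) since 25·3 = 75 ≡ 1, so λ ≡ 8.
  x = λ² - 15 - 3 = 64 - 18 ≡ 9; y = λ·(15 - 9) - 7 ≡ 4. → (9, 4)

(9, 4)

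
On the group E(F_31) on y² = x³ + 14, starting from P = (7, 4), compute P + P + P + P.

(4, 4)

Double-and-add on 4 = (100)₂. Start with P = (7, 4) for the leading 1-bit.
double: tangent at (7, 4): λ = (3·7² + 0)/(2·4) ≡ 23/8. 8⁻¹ ≡ 4 (mod 31), so λ ≡ 23·4 ≡ 30.
  x = λ² - 7 - 7 = 900 - 14 ≡ 18; y = λ·(7 - 18) - 4 ≡ 7. → (18, 7)
double: tangent at (18, 7): λ = (3·18² + 0)/(2·7) ≡ 11/14. 14⁻¹ ≡ 20 (mod 31) since 14·20 = 280 ≡ 1, so λ ≡ 11·20 ≡ 3.
  x = λ² - 18 - 18 = 9 - 36 ≡ 4; y = λ·(18 - 4) - 7 ≡ 4. → (4, 4)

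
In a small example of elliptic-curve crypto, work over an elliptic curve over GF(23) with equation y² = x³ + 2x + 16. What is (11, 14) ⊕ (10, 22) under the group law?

(11, 14) + (10, 22). λ = (22 - 14)/(10 - 11) ≡ 8/22 mod 23. 22⁻¹ ≡ 22 (mod 23) since 22·22 = 484 ≡ 1, so λ ≡ 15.
  x = λ² - 11 - 10 = 225 - 21 ≡ 20; y = λ·(11 - 20) - 14 ≡ 12. → (20, 12)

(20, 12)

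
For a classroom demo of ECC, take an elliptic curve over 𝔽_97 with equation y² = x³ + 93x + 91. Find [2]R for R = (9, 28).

tangent at (9, 28): λ = (3·9² + 93)/(2·28) ≡ 45/56. 56⁻¹ ≡ 26 (mod 97), so λ ≡ 45·26 ≡ 6.
  x = λ² - 9 - 9 = 36 - 18 ≡ 18; y = λ·(9 - 18) - 28 ≡ 15. → (18, 15)

(18, 15)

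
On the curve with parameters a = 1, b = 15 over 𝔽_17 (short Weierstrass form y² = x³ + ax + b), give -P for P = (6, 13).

(6, 4)

-(6, 13) = (6, -13 mod 17) = (6, 4).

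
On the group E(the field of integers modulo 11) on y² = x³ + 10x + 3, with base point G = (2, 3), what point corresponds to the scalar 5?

(10, 5)

Repeated addition: build up to 5G.
2G: tangent at (2, 3): λ = (3·2² + 10)/(2·3) ≡ 0/6. 6⁻¹ ≡ 2 (mod 11) since 6·2 = 12 ≡ 1, so λ ≡ 0·2 ≡ 0.
  x = λ² - 2 - 2 = 0 - 4 ≡ 7; y = λ·(2 - 7) - 3 ≡ 8. → (7, 8)
3G: (7, 8) + (2, 3). λ = (3 - 8)/(2 - 7) ≡ 6/6 mod 11. 6⁻¹ ≡ 2 (mod 11), so λ ≡ 1.
  x = λ² - 7 - 2 = 1 - 9 ≡ 3; y = λ·(7 - 3) - 8 ≡ 7. → (3, 7)
4G: (3, 7) + (2, 3). λ = (3 - 7)/(2 - 3) ≡ 7/10 mod 11. 10⁻¹ ≡ 10 (mod 11), so λ ≡ 4.
  x = λ² - 3 - 2 = 16 - 5 ≡ 0; y = λ·(3 - 0) - 7 ≡ 5. → (0, 5)
5G: (0, 5) + (2, 3). λ = (3 - 5)/(2 - 0) ≡ 9/2 mod 11. 2⁻¹ ≡ 6 (mod 11), so λ ≡ 10.
  x = λ² - 0 - 2 = 100 - 2 ≡ 10; y = λ·(0 - 10) - 5 ≡ 5. → (10, 5)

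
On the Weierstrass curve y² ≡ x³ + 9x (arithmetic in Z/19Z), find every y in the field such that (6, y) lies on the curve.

x³ + 9x + 0 = 270 ≡ 4 (mod 19).
Square roots of 4 mod 19: 2 and 17 (since 2² = 4 ≡ 4).

2, 17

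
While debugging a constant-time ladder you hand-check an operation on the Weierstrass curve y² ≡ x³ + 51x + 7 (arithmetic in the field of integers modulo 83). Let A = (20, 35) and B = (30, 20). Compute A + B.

(56, 19)

(20, 35) + (30, 20). λ = (20 - 35)/(30 - 20) ≡ 68/10 mod 83. 10⁻¹ ≡ 25 (mod 83), so λ ≡ 40.
  x = λ² - 20 - 30 = 1600 - 50 ≡ 56; y = λ·(20 - 56) - 35 ≡ 19. → (56, 19)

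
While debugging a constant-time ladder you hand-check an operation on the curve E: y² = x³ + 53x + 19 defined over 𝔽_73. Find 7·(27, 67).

Write P = (27, 67).
Repeated addition: build up to 7P.
2P: tangent at (27, 67): λ = (3·27² + 53)/(2·67) ≡ 50/61. 61⁻¹ ≡ 6 (mod 73), so λ ≡ 50·6 ≡ 8.
  x = λ² - 27 - 27 = 64 - 54 ≡ 10; y = λ·(27 - 10) - 67 ≡ 69. → (10, 69)
3P: (10, 69) + (27, 67). λ = (67 - 69)/(27 - 10) ≡ 71/17 mod 73. 17⁻¹ ≡ 43 (mod 73), so λ ≡ 60.
  x = λ² - 10 - 27 = 3600 - 37 ≡ 59; y = λ·(10 - 59) - 69 ≡ 57. → (59, 57)
4P: (59, 57) + (27, 67). λ = (67 - 57)/(27 - 59) ≡ 10/41 mod 73. 41⁻¹ ≡ 57 (mod 73) since 41·57 = 2337 ≡ 1, so λ ≡ 59.
  x = λ² - 59 - 27 = 3481 - 86 ≡ 37; y = λ·(59 - 37) - 57 ≡ 0. → (37, 0)
5P: (37, 0) + (27, 67). λ = (67 - 0)/(27 - 37) ≡ 67/63 mod 73. 63⁻¹ ≡ 51 (mod 73) since 63·51 = 3213 ≡ 1, so λ ≡ 59.
  x = λ² - 37 - 27 = 3481 - 64 ≡ 59; y = λ·(37 - 59) - 0 ≡ 16. → (59, 16)
6P: (59, 16) + (27, 67). λ = (67 - 16)/(27 - 59) ≡ 51/41 mod 73. 41⁻¹ ≡ 57 (mod 73), so λ ≡ 60.
  x = λ² - 59 - 27 = 3600 - 86 ≡ 10; y = λ·(59 - 10) - 16 ≡ 4. → (10, 4)
7P: (10, 4) + (27, 67). λ = (67 - 4)/(27 - 10) ≡ 63/17 mod 73. 17⁻¹ ≡ 43 (mod 73) since 17·43 = 731 ≡ 1, so λ ≡ 8.
  x = λ² - 10 - 27 = 64 - 37 ≡ 27; y = λ·(10 - 27) - 4 ≡ 6. → (27, 6)

(27, 6)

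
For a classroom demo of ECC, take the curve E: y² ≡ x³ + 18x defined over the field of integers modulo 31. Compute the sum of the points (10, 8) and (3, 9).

(10, 8) + (3, 9). λ = (9 - 8)/(3 - 10) ≡ 1/24 mod 31. 24⁻¹ ≡ 22 (mod 31), so λ ≡ 22.
  x = λ² - 10 - 3 = 484 - 13 ≡ 6; y = λ·(10 - 6) - 8 ≡ 18. → (6, 18)

(6, 18)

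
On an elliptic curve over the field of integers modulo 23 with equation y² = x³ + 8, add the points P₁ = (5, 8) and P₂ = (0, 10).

(5, 8) + (0, 10). λ = (10 - 8)/(0 - 5) ≡ 2/18 mod 23. 18⁻¹ ≡ 9 (mod 23) since 18·9 = 162 ≡ 1, so λ ≡ 18.
  x = λ² - 5 - 0 = 324 - 5 ≡ 20; y = λ·(5 - 20) - 8 ≡ 21. → (20, 21)

(20, 21)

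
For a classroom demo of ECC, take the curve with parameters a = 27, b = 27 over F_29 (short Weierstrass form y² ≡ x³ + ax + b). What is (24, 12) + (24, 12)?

tangent at (24, 12): λ = (3·24² + 27)/(2·12) ≡ 15/24. 24⁻¹ ≡ 23 (mod 29) since 24·23 = 552 ≡ 1, so λ ≡ 15·23 ≡ 26.
  x = λ² - 24 - 24 = 676 - 48 ≡ 19; y = λ·(24 - 19) - 12 ≡ 2. → (19, 2)

(19, 2)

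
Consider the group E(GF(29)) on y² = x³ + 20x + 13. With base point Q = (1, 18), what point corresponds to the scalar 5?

(18, 17)

Repeated addition: build up to 5Q.
2Q: tangent at (1, 18): λ = (3·1² + 20)/(2·18) ≡ 23/7. 7⁻¹ ≡ 25 (mod 29) since 7·25 = 175 ≡ 1, so λ ≡ 23·25 ≡ 24.
  x = λ² - 1 - 1 = 576 - 2 ≡ 23; y = λ·(1 - 23) - 18 ≡ 5. → (23, 5)
3Q: (23, 5) + (1, 18). λ = (18 - 5)/(1 - 23) ≡ 13/7 mod 29. 7⁻¹ ≡ 25 (mod 29), so λ ≡ 6.
  x = λ² - 23 - 1 = 36 - 24 ≡ 12; y = λ·(23 - 12) - 5 ≡ 3. → (12, 3)
4Q: (12, 3) + (1, 18). λ = (18 - 3)/(1 - 12) ≡ 15/18 mod 29. 18⁻¹ ≡ 21 (mod 29), so λ ≡ 25.
  x = λ² - 12 - 1 = 625 - 13 ≡ 3; y = λ·(12 - 3) - 3 ≡ 19. → (3, 19)
5Q: (3, 19) + (1, 18). λ = (18 - 19)/(1 - 3) ≡ 28/27 mod 29. 27⁻¹ ≡ 14 (mod 29), so λ ≡ 15.
  x = λ² - 3 - 1 = 225 - 4 ≡ 18; y = λ·(3 - 18) - 19 ≡ 17. → (18, 17)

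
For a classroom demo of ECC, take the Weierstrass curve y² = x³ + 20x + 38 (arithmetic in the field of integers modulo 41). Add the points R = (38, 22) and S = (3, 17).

(36, 31)

(38, 22) + (3, 17). λ = (17 - 22)/(3 - 38) ≡ 36/6 mod 41. 6⁻¹ ≡ 7 (mod 41), so λ ≡ 6.
  x = λ² - 38 - 3 = 36 - 41 ≡ 36; y = λ·(38 - 36) - 22 ≡ 31. → (36, 31)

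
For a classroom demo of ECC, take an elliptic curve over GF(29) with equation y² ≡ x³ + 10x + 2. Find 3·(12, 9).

Write Q = (12, 9).
Repeated addition: build up to 3Q.
2Q: tangent at (12, 9): λ = (3·12² + 10)/(2·9) ≡ 7/18. 18⁻¹ ≡ 21 (mod 29) since 18·21 = 378 ≡ 1, so λ ≡ 7·21 ≡ 2.
  x = λ² - 12 - 12 = 4 - 24 ≡ 9; y = λ·(12 - 9) - 9 ≡ 26. → (9, 26)
3Q: (9, 26) + (12, 9). λ = (9 - 26)/(12 - 9) ≡ 12/3 mod 29. 3⁻¹ ≡ 10 (mod 29) since 3·10 = 30 ≡ 1, so λ ≡ 4.
  x = λ² - 9 - 12 = 16 - 21 ≡ 24; y = λ·(9 - 24) - 26 ≡ 1. → (24, 1)

(24, 1)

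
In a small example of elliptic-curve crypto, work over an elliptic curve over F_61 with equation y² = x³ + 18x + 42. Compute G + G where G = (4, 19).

(6, 0)

tangent at (4, 19): λ = (3·4² + 18)/(2·19) ≡ 5/38. 38⁻¹ ≡ 53 (mod 61) since 38·53 = 2014 ≡ 1, so λ ≡ 5·53 ≡ 21.
  x = λ² - 4 - 4 = 441 - 8 ≡ 6; y = λ·(4 - 6) - 19 ≡ 0. → (6, 0)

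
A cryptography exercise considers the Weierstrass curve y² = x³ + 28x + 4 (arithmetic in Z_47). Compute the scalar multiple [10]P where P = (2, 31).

(12, 0)

Repeated addition: build up to 10P.
2P: tangent at (2, 31): λ = (3·2² + 28)/(2·31) ≡ 40/15. 15⁻¹ ≡ 22 (mod 47), so λ ≡ 40·22 ≡ 34.
  x = λ² - 2 - 2 = 1156 - 4 ≡ 24; y = λ·(2 - 24) - 31 ≡ 20. → (24, 20)
3P: (24, 20) + (2, 31). λ = (31 - 20)/(2 - 24) ≡ 11/25 mod 47. 25⁻¹ ≡ 32 (mod 47) since 25·32 = 800 ≡ 1, so λ ≡ 23.
  x = λ² - 24 - 2 = 529 - 26 ≡ 33; y = λ·(24 - 33) - 20 ≡ 8. → (33, 8)
4P: (33, 8) + (2, 31). λ = (31 - 8)/(2 - 33) ≡ 23/16 mod 47. 16⁻¹ ≡ 3 (mod 47), so λ ≡ 22.
  x = λ² - 33 - 2 = 484 - 35 ≡ 26; y = λ·(33 - 26) - 8 ≡ 5. → (26, 5)
5P: (26, 5) + (2, 31). λ = (31 - 5)/(2 - 26) ≡ 26/23 mod 47. 23⁻¹ ≡ 45 (mod 47) since 23·45 = 1035 ≡ 1, so λ ≡ 42.
  x = λ² - 26 - 2 = 1764 - 28 ≡ 44; y = λ·(26 - 44) - 5 ≡ 38. → (44, 38)
6P: (44, 38) + (2, 31). λ = (31 - 38)/(2 - 44) ≡ 40/5 mod 47. 5⁻¹ ≡ 19 (mod 47), so λ ≡ 8.
  x = λ² - 44 - 2 = 64 - 46 ≡ 18; y = λ·(44 - 18) - 38 ≡ 29. → (18, 29)
7P: (18, 29) + (2, 31). λ = (31 - 29)/(2 - 18) ≡ 2/31 mod 47. 31⁻¹ ≡ 44 (mod 47), so λ ≡ 41.
  x = λ² - 18 - 2 = 1681 - 20 ≡ 16; y = λ·(18 - 16) - 29 ≡ 6. → (16, 6)
8P: (16, 6) + (2, 31). λ = (31 - 6)/(2 - 16) ≡ 25/33 mod 47. 33⁻¹ ≡ 10 (mod 47), so λ ≡ 15.
  x = λ² - 16 - 2 = 225 - 18 ≡ 19; y = λ·(16 - 19) - 6 ≡ 43. → (19, 43)
9P: (19, 43) + (2, 31). λ = (31 - 43)/(2 - 19) ≡ 35/30 mod 47. 30⁻¹ ≡ 11 (mod 47) since 30·11 = 330 ≡ 1, so λ ≡ 9.
  x = λ² - 19 - 2 = 81 - 21 ≡ 13; y = λ·(19 - 13) - 43 ≡ 11. → (13, 11)
10P: (13, 11) + (2, 31). λ = (31 - 11)/(2 - 13) ≡ 20/36 mod 47. 36⁻¹ ≡ 17 (mod 47), so λ ≡ 11.
  x = λ² - 13 - 2 = 121 - 15 ≡ 12; y = λ·(13 - 12) - 11 ≡ 0. → (12, 0)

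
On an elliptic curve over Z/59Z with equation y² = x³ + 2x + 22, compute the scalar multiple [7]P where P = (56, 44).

Double-and-add on 7 = (111)₂. Start with P = (56, 44) for the leading 1-bit.
double: tangent at (56, 44): λ = (3·56² + 2)/(2·44) ≡ 29/29. 29⁻¹ ≡ 57 (mod 59), so λ ≡ 29·57 ≡ 1.
  x = λ² - 56 - 56 = 1 - 112 ≡ 7; y = λ·(56 - 7) - 44 ≡ 5. → (7, 5)
add P: (7, 5) + (56, 44). λ = (44 - 5)/(56 - 7) ≡ 39/49 mod 59. 49⁻¹ ≡ 53 (mod 59), so λ ≡ 2.
  x = λ² - 7 - 56 = 4 - 63 ≡ 0; y = λ·(7 - 0) - 5 ≡ 9. → (0, 9)
double: tangent at (0, 9): λ = (3·0² + 2)/(2·9) ≡ 2/18. 18⁻¹ ≡ 23 (mod 59), so λ ≡ 2·23 ≡ 46.
  x = λ² - 0 - 0 = 2116 - 0 ≡ 51; y = λ·(0 - 51) - 9 ≡ 5. → (51, 5)
add P: (51, 5) + (56, 44). λ = (44 - 5)/(56 - 51) ≡ 39/5 mod 59. 5⁻¹ ≡ 12 (mod 59) since 5·12 = 60 ≡ 1, so λ ≡ 55.
  x = λ² - 51 - 56 = 3025 - 107 ≡ 27; y = λ·(51 - 27) - 5 ≡ 17. → (27, 17)

(27, 17)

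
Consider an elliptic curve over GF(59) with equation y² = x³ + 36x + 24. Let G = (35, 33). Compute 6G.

(16, 25)

Double-and-add on 6 = (110)₂. Start with G = (35, 33) for the leading 1-bit.
double: tangent at (35, 33): λ = (3·35² + 36)/(2·33) ≡ 53/7. 7⁻¹ ≡ 17 (mod 59), so λ ≡ 53·17 ≡ 16.
  x = λ² - 35 - 35 = 256 - 70 ≡ 9; y = λ·(35 - 9) - 33 ≡ 29. → (9, 29)
add G: (9, 29) + (35, 33). λ = (33 - 29)/(35 - 9) ≡ 4/26 mod 59. 26⁻¹ ≡ 25 (mod 59), so λ ≡ 41.
  x = λ² - 9 - 35 = 1681 - 44 ≡ 44; y = λ·(9 - 44) - 29 ≡ 11. → (44, 11)
double: tangent at (44, 11): λ = (3·44² + 36)/(2·11) ≡ 3/22. 22⁻¹ ≡ 51 (mod 59) since 22·51 = 1122 ≡ 1, so λ ≡ 3·51 ≡ 35.
  x = λ² - 44 - 44 = 1225 - 88 ≡ 16; y = λ·(44 - 16) - 11 ≡ 25. → (16, 25)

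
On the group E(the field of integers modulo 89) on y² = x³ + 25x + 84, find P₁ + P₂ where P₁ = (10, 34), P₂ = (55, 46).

(66, 46)

(10, 34) + (55, 46). λ = (46 - 34)/(55 - 10) ≡ 12/45 mod 89. 45⁻¹ ≡ 2 (mod 89), so λ ≡ 24.
  x = λ² - 10 - 55 = 576 - 65 ≡ 66; y = λ·(10 - 66) - 34 ≡ 46. → (66, 46)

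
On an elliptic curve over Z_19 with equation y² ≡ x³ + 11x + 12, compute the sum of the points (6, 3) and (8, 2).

(6, 3) + (8, 2). λ = (2 - 3)/(8 - 6) ≡ 18/2 mod 19. 2⁻¹ ≡ 10 (mod 19), so λ ≡ 9.
  x = λ² - 6 - 8 = 81 - 14 ≡ 10; y = λ·(6 - 10) - 3 ≡ 18. → (10, 18)

(10, 18)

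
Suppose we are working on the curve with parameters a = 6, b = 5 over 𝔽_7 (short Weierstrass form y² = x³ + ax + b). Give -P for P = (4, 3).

-(4, 3) = (4, -3 mod 7) = (4, 4).

(4, 4)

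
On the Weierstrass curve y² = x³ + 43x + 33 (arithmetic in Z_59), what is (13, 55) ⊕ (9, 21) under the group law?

(6, 34)

(13, 55) + (9, 21). λ = (21 - 55)/(9 - 13) ≡ 25/55 mod 59. 55⁻¹ ≡ 44 (mod 59), so λ ≡ 38.
  x = λ² - 13 - 9 = 1444 - 22 ≡ 6; y = λ·(13 - 6) - 55 ≡ 34. → (6, 34)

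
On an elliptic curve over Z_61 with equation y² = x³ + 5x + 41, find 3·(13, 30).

(34, 32)

Write G = (13, 30).
Repeated addition: build up to 3G.
2G: tangent at (13, 30): λ = (3·13² + 5)/(2·30) ≡ 24/60. 60⁻¹ ≡ 60 (mod 61) since 60·60 = 3600 ≡ 1, so λ ≡ 24·60 ≡ 37.
  x = λ² - 13 - 13 = 1369 - 26 ≡ 1; y = λ·(13 - 1) - 30 ≡ 48. → (1, 48)
3G: (1, 48) + (13, 30). λ = (30 - 48)/(13 - 1) ≡ 43/12 mod 61. 12⁻¹ ≡ 56 (mod 61) since 12·56 = 672 ≡ 1, so λ ≡ 29.
  x = λ² - 1 - 13 = 841 - 14 ≡ 34; y = λ·(1 - 34) - 48 ≡ 32. → (34, 32)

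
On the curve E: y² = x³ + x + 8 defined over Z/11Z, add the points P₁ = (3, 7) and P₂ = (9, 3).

(3, 7) + (9, 3). λ = (3 - 7)/(9 - 3) ≡ 7/6 mod 11. 6⁻¹ ≡ 2 (mod 11), so λ ≡ 3.
  x = λ² - 3 - 9 = 9 - 12 ≡ 8; y = λ·(3 - 8) - 7 ≡ 0. → (8, 0)

(8, 0)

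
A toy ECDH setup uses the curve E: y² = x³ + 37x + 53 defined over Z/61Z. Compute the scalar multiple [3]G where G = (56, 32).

Repeated addition: build up to 3G.
2G: tangent at (56, 32): λ = (3·56² + 37)/(2·32) ≡ 51/3. 3⁻¹ ≡ 41 (mod 61) since 3·41 = 123 ≡ 1, so λ ≡ 51·41 ≡ 17.
  x = λ² - 56 - 56 = 289 - 112 ≡ 55; y = λ·(56 - 55) - 32 ≡ 46. → (55, 46)
3G: (55, 46) + (56, 32). λ = (32 - 46)/(56 - 55) ≡ 47/1 mod 61. 1⁻¹ ≡ 1 (mod 61), so λ ≡ 47.
  x = λ² - 55 - 56 = 2209 - 111 ≡ 24; y = λ·(55 - 24) - 46 ≡ 8. → (24, 8)

(24, 8)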